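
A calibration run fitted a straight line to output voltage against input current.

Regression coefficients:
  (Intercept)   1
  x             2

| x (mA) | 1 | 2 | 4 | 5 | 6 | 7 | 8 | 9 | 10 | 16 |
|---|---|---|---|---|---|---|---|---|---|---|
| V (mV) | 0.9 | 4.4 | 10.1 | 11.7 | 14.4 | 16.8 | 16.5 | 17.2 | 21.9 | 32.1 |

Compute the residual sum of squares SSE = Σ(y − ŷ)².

x=1: ŷ = 1 + 2·1 = 3; e = 0.9 − 3 = -2.1
x=2: ŷ = 1 + 2·2 = 5; e = 4.4 − 5 = -0.6
x=4: ŷ = 1 + 2·4 = 9; e = 10.1 − 9 = 1.1
x=5: ŷ = 1 + 2·5 = 11; e = 11.7 − 11 = 0.7
x=6: ŷ = 1 + 2·6 = 13; e = 14.4 − 13 = 1.4
x=7: ŷ = 1 + 2·7 = 15; e = 16.8 − 15 = 1.8
x=8: ŷ = 1 + 2·8 = 17; e = 16.5 − 17 = -0.5
x=9: ŷ = 1 + 2·9 = 19; e = 17.2 − 19 = -1.8
x=10: ŷ = 1 + 2·10 = 21; e = 21.9 − 21 = 0.9
x=16: ŷ = 1 + 2·16 = 33; e = 32.1 − 33 = -0.9
SSE = 4.41 + 0.36 + 1.21 + 0.49 + 1.96 + 3.24 + 0.25 + 3.24 + 0.81 + 0.81 = 16.78

SSE = 16.78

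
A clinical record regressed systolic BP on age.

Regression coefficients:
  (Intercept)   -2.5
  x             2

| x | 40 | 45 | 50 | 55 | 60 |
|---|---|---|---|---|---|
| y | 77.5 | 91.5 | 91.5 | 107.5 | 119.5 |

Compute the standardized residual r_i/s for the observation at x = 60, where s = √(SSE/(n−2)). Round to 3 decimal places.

x=40: ŷ = -2.5 + 2·40 = 77.5; r = 77.5 − 77.5 = 0
x=45: ŷ = -2.5 + 2·45 = 87.5; r = 91.5 − 87.5 = 4
x=50: ŷ = -2.5 + 2·50 = 97.5; r = 91.5 − 97.5 = -6
x=55: ŷ = -2.5 + 2·55 = 107.5; r = 107.5 − 107.5 = 0
x=60: ŷ = -2.5 + 2·60 = 117.5; r = 119.5 − 117.5 = 2
SSE = 0 + 16 + 36 + 0 + 4 = 56
s = √(56/3) = 4.32049
r/s = 2 / 4.32049 = 0.463

0.463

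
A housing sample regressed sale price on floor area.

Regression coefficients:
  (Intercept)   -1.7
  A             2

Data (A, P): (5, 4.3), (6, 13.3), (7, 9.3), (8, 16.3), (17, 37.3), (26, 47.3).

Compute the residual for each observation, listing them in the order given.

A=5: P̂ = -1.7 + 2·5 = 8.3; r = 4.3 − 8.3 = -4
A=6: P̂ = -1.7 + 2·6 = 10.3; r = 13.3 − 10.3 = 3
A=7: P̂ = -1.7 + 2·7 = 12.3; r = 9.3 − 12.3 = -3
A=8: P̂ = -1.7 + 2·8 = 14.3; r = 16.3 − 14.3 = 2
A=17: P̂ = -1.7 + 2·17 = 32.3; r = 37.3 − 32.3 = 5
A=26: P̂ = -1.7 + 2·26 = 50.3; r = 47.3 − 50.3 = -3

-4, 3, -3, 2, 5, -3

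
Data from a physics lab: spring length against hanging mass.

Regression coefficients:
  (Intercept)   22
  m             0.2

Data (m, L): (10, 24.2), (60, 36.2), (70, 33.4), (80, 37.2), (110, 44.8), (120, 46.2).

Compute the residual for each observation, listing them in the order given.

m=10: ŷ = 22 + 0.2·10 = 24; r = 24.2 − 24 = 0.2
m=60: ŷ = 22 + 0.2·60 = 34; r = 36.2 − 34 = 2.2
m=70: ŷ = 22 + 0.2·70 = 36; r = 33.4 − 36 = -2.6
m=80: ŷ = 22 + 0.2·80 = 38; r = 37.2 − 38 = -0.8
m=110: ŷ = 22 + 0.2·110 = 44; r = 44.8 − 44 = 0.8
m=120: ŷ = 22 + 0.2·120 = 46; r = 46.2 − 46 = 0.2

0.2, 2.2, -2.6, -0.8, 0.8, 0.2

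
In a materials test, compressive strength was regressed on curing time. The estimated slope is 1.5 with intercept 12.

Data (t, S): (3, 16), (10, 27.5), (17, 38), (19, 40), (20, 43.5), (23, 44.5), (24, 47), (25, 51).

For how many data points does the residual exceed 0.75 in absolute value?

4

t=3: Ŝ = 12 + 1.5·3 = 16.5; r = 16 − 16.5 = -0.5
t=10: Ŝ = 12 + 1.5·10 = 27; r = 27.5 − 27 = 0.5
t=17: Ŝ = 12 + 1.5·17 = 37.5; r = 38 − 37.5 = 0.5
t=19: Ŝ = 12 + 1.5·19 = 40.5; r = 40 − 40.5 = -0.5
t=20: Ŝ = 12 + 1.5·20 = 42; r = 43.5 − 42 = 1.5
t=23: Ŝ = 12 + 1.5·23 = 46.5; r = 44.5 − 46.5 = -2
t=24: Ŝ = 12 + 1.5·24 = 48; r = 47 − 48 = -1
t=25: Ŝ = 12 + 1.5·25 = 49.5; r = 51 − 49.5 = 1.5
|r| > 0.75: t=20 (|r|=1.5), t=23 (|r|=2), t=24 (|r|=1), t=25 (|r|=1.5) → 4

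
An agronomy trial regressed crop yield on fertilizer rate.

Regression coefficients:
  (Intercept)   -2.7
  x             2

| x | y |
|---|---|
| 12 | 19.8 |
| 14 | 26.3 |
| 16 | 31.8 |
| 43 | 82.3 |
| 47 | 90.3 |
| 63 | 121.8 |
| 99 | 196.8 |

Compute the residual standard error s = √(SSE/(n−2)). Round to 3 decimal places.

s = 1.789

x=12: ŷ = -2.7 + 2·12 = 21.3; r = 19.8 − 21.3 = -1.5
x=14: ŷ = -2.7 + 2·14 = 25.3; r = 26.3 − 25.3 = 1
x=16: ŷ = -2.7 + 2·16 = 29.3; r = 31.8 − 29.3 = 2.5
x=43: ŷ = -2.7 + 2·43 = 83.3; r = 82.3 − 83.3 = -1
x=47: ŷ = -2.7 + 2·47 = 91.3; r = 90.3 − 91.3 = -1
x=63: ŷ = -2.7 + 2·63 = 123.3; r = 121.8 − 123.3 = -1.5
x=99: ŷ = -2.7 + 2·99 = 195.3; r = 196.8 − 195.3 = 1.5
SSE = 2.25 + 1 + 6.25 + 1 + 1 + 2.25 + 2.25 = 16
s = √(16/5) = √3.2 ≈ 1.789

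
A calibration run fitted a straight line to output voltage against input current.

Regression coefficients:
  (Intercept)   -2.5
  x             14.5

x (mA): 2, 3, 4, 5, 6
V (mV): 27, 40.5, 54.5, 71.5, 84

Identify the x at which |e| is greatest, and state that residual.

x = 5, e = 1.5

x=2: V̂ = -2.5 + 14.5·2 = 26.5; e = 27 − 26.5 = 0.5
x=3: V̂ = -2.5 + 14.5·3 = 41; e = 40.5 − 41 = -0.5
x=4: V̂ = -2.5 + 14.5·4 = 55.5; e = 54.5 − 55.5 = -1
x=5: V̂ = -2.5 + 14.5·5 = 70; e = 71.5 − 70 = 1.5
x=6: V̂ = -2.5 + 14.5·6 = 84.5; e = 84 − 84.5 = -0.5
Largest |e| is 1.5 at x = 5, residual 1.5.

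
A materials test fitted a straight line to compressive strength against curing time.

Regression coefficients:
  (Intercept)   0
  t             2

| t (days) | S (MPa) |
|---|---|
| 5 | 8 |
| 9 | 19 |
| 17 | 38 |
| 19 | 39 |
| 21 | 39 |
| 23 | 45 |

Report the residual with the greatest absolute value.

t=5: ŷ = 2·5 = 10; e = 8 − 10 = -2
t=9: ŷ = 2·9 = 18; e = 19 − 18 = 1
t=17: ŷ = 2·17 = 34; e = 38 − 34 = 4
t=19: ŷ = 2·19 = 38; e = 39 − 38 = 1
t=21: ŷ = 2·21 = 42; e = 39 − 42 = -3
t=23: ŷ = 2·23 = 46; e = 45 − 46 = -1
Largest |e| is 4 at t = 17, residual 4.

e = 4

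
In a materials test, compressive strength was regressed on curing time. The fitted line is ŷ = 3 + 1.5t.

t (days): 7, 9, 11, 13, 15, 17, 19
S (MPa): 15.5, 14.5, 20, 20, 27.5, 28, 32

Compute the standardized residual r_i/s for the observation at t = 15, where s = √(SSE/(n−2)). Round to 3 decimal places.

t=7: ŷ = 3 + 1.5·7 = 13.5; r = 15.5 − 13.5 = 2
t=9: ŷ = 3 + 1.5·9 = 16.5; r = 14.5 − 16.5 = -2
t=11: ŷ = 3 + 1.5·11 = 19.5; r = 20 − 19.5 = 0.5
t=13: ŷ = 3 + 1.5·13 = 22.5; r = 20 − 22.5 = -2.5
t=15: ŷ = 3 + 1.5·15 = 25.5; r = 27.5 − 25.5 = 2
t=17: ŷ = 3 + 1.5·17 = 28.5; r = 28 − 28.5 = -0.5
t=19: ŷ = 3 + 1.5·19 = 31.5; r = 32 − 31.5 = 0.5
SSE = 4 + 4 + 0.25 + 6.25 + 4 + 0.25 + 0.25 = 19
s = √(19/5) = 1.94936
r/s = 2 / 1.94936 = 1.026

1.026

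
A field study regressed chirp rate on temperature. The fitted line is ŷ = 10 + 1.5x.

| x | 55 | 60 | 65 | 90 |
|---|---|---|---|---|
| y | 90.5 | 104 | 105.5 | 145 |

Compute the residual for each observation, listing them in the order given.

-2, 4, -2, 0

x=55: ŷ = 10 + 1.5·55 = 92.5; r = 90.5 − 92.5 = -2
x=60: ŷ = 10 + 1.5·60 = 100; r = 104 − 100 = 4
x=65: ŷ = 10 + 1.5·65 = 107.5; r = 105.5 − 107.5 = -2
x=90: ŷ = 10 + 1.5·90 = 145; r = 145 − 145 = 0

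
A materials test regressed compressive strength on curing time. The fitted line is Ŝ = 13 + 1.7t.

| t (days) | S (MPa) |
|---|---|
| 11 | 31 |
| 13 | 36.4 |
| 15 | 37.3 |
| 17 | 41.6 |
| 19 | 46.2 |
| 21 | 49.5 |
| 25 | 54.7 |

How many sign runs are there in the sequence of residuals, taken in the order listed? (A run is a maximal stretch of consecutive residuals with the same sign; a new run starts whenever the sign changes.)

5 runs

t=11: Ŝ = 13 + 1.7·11 = 31.7; e = 31 − 31.7 = -0.7
t=13: Ŝ = 13 + 1.7·13 = 35.1; e = 36.4 − 35.1 = 1.3
t=15: Ŝ = 13 + 1.7·15 = 38.5; e = 37.3 − 38.5 = -1.2
t=17: Ŝ = 13 + 1.7·17 = 41.9; e = 41.6 − 41.9 = -0.3
t=19: Ŝ = 13 + 1.7·19 = 45.3; e = 46.2 − 45.3 = 0.9
t=21: Ŝ = 13 + 1.7·21 = 48.7; e = 49.5 − 48.7 = 0.8
t=25: Ŝ = 13 + 1.7·25 = 55.5; e = 54.7 − 55.5 = -0.8
Signs: − + − − + + −
Runs: −×1, +×1, −×2, +×2, −×1 → 5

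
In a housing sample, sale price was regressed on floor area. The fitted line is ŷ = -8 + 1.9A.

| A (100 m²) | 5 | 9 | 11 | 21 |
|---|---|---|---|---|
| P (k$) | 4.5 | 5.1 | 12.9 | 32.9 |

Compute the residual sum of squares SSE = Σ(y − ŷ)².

A=5: ŷ = -8 + 1.9·5 = 1.5; r = 4.5 − 1.5 = 3
A=9: ŷ = -8 + 1.9·9 = 9.1; r = 5.1 − 9.1 = -4
A=11: ŷ = -8 + 1.9·11 = 12.9; r = 12.9 − 12.9 = 0
A=21: ŷ = -8 + 1.9·21 = 31.9; r = 32.9 − 31.9 = 1
SSE = 9 + 16 + 0 + 1 = 26

SSE = 26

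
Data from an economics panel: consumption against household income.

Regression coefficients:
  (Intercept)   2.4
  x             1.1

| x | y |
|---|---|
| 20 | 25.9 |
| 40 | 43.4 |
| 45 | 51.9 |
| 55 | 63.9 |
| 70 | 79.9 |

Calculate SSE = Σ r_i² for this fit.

SSE = 12.5

x=20: ŷ = 2.4 + 1.1·20 = 24.4; r = 25.9 − 24.4 = 1.5
x=40: ŷ = 2.4 + 1.1·40 = 46.4; r = 43.4 − 46.4 = -3
x=45: ŷ = 2.4 + 1.1·45 = 51.9; r = 51.9 − 51.9 = 0
x=55: ŷ = 2.4 + 1.1·55 = 62.9; r = 63.9 − 62.9 = 1
x=70: ŷ = 2.4 + 1.1·70 = 79.4; r = 79.9 − 79.4 = 0.5
SSE = 2.25 + 9 + 0 + 1 + 0.25 = 12.5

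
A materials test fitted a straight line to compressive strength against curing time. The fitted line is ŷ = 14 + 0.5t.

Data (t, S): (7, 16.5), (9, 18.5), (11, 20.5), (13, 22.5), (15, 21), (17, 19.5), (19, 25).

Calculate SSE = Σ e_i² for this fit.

SSE = 17.5

t=7: ŷ = 14 + 0.5·7 = 17.5; e = 16.5 − 17.5 = -1
t=9: ŷ = 14 + 0.5·9 = 18.5; e = 18.5 − 18.5 = 0
t=11: ŷ = 14 + 0.5·11 = 19.5; e = 20.5 − 19.5 = 1
t=13: ŷ = 14 + 0.5·13 = 20.5; e = 22.5 − 20.5 = 2
t=15: ŷ = 14 + 0.5·15 = 21.5; e = 21 − 21.5 = -0.5
t=17: ŷ = 14 + 0.5·17 = 22.5; e = 19.5 − 22.5 = -3
t=19: ŷ = 14 + 0.5·19 = 23.5; e = 25 − 23.5 = 1.5
SSE = 1 + 0 + 1 + 4 + 0.25 + 9 + 2.25 = 17.5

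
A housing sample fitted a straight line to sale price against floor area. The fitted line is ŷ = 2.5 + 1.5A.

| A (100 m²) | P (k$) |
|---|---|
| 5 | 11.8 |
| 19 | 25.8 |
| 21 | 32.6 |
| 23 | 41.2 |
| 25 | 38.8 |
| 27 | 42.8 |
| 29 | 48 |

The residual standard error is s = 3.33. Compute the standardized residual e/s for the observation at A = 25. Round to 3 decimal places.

-0.360

ŷ = 2.5 + 1.5·25 = 40
e = 38.8 − 40 = -1.2
e/s = -1.2 / 3.33 = -0.360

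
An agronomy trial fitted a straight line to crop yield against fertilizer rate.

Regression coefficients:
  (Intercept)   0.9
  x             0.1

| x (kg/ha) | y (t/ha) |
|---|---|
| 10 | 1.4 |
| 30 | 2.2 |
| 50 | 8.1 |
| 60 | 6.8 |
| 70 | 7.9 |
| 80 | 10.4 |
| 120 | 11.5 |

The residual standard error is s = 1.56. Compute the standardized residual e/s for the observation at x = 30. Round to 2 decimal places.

ŷ = 0.9 + 0.1·30 = 3.9
e = 2.2 − 3.9 = -1.7
e/s = -1.7 / 1.56 = -1.09

-1.09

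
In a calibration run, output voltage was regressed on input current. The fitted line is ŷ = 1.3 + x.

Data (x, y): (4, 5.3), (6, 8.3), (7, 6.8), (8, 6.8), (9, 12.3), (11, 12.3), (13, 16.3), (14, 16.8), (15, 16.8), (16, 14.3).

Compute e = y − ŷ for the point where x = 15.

ŷ = 1.3 + 15 = 16.3
e = 16.8 − 16.3 = 0.5

e = 0.5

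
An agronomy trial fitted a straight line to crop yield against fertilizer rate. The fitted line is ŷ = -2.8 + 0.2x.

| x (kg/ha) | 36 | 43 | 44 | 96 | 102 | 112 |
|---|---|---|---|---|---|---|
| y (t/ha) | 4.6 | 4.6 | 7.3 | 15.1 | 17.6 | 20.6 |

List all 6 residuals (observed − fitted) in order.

x=36: ŷ = -2.8 + 0.2·36 = 4.4; r = 4.6 − 4.4 = 0.2
x=43: ŷ = -2.8 + 0.2·43 = 5.8; r = 4.6 − 5.8 = -1.2
x=44: ŷ = -2.8 + 0.2·44 = 6; r = 7.3 − 6 = 1.3
x=96: ŷ = -2.8 + 0.2·96 = 16.4; r = 15.1 − 16.4 = -1.3
x=102: ŷ = -2.8 + 0.2·102 = 17.6; r = 17.6 − 17.6 = 0
x=112: ŷ = -2.8 + 0.2·112 = 19.6; r = 20.6 − 19.6 = 1

0.2, -1.2, 1.3, -1.3, 0, 1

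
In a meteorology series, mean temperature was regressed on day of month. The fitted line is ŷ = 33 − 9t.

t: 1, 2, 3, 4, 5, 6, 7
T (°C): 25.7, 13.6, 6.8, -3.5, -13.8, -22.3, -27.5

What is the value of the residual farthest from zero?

t=1: ŷ = 33 − 9·1 = 24; e = 25.7 − 24 = 1.7
t=2: ŷ = 33 − 9·2 = 15; e = 13.6 − 15 = -1.4
t=3: ŷ = 33 − 9·3 = 6; e = 6.8 − 6 = 0.8
t=4: ŷ = 33 − 9·4 = -3; e = -3.5 − (-3) = -0.5
t=5: ŷ = 33 − 9·5 = -12; e = -13.8 − (-12) = -1.8
t=6: ŷ = 33 − 9·6 = -21; e = -22.3 − (-21) = -1.3
t=7: ŷ = 33 − 9·7 = -30; e = -27.5 − (-30) = 2.5
Largest |e| is 2.5 at t = 7, residual 2.5.

e = 2.5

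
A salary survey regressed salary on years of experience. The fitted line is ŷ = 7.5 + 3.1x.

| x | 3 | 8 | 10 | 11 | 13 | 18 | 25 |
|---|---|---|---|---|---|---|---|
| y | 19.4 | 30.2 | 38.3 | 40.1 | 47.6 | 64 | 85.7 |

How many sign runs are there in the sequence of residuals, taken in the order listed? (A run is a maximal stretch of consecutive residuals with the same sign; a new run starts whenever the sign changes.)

x=3: ŷ = 7.5 + 3.1·3 = 16.8; e = 19.4 − 16.8 = 2.6
x=8: ŷ = 7.5 + 3.1·8 = 32.3; e = 30.2 − 32.3 = -2.1
x=10: ŷ = 7.5 + 3.1·10 = 38.5; e = 38.3 − 38.5 = -0.2
x=11: ŷ = 7.5 + 3.1·11 = 41.6; e = 40.1 − 41.6 = -1.5
x=13: ŷ = 7.5 + 3.1·13 = 47.8; e = 47.6 − 47.8 = -0.2
x=18: ŷ = 7.5 + 3.1·18 = 63.3; e = 64 − 63.3 = 0.7
x=25: ŷ = 7.5 + 3.1·25 = 85; e = 85.7 − 85 = 0.7
Signs: + − − − − + +
Runs: +×1, −×4, +×2 → 3

3 runs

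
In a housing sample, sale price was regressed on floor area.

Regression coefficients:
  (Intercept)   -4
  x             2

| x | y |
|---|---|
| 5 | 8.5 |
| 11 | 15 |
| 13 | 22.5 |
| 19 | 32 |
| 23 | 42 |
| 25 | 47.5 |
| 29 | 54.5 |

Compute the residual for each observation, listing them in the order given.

2.5, -3, 0.5, -2, 0, 1.5, 0.5

x=5: ŷ = -4 + 2·5 = 6; e = 8.5 − 6 = 2.5
x=11: ŷ = -4 + 2·11 = 18; e = 15 − 18 = -3
x=13: ŷ = -4 + 2·13 = 22; e = 22.5 − 22 = 0.5
x=19: ŷ = -4 + 2·19 = 34; e = 32 − 34 = -2
x=23: ŷ = -4 + 2·23 = 42; e = 42 − 42 = 0
x=25: ŷ = -4 + 2·25 = 46; e = 47.5 − 46 = 1.5
x=29: ŷ = -4 + 2·29 = 54; e = 54.5 − 54 = 0.5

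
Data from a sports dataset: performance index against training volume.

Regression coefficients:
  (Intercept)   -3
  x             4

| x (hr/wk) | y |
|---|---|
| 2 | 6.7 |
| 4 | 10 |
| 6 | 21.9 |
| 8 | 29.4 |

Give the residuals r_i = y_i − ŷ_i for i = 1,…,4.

x=2: ŷ = -3 + 4·2 = 5; r = 6.7 − 5 = 1.7
x=4: ŷ = -3 + 4·4 = 13; r = 10 − 13 = -3
x=6: ŷ = -3 + 4·6 = 21; r = 21.9 − 21 = 0.9
x=8: ŷ = -3 + 4·8 = 29; r = 29.4 − 29 = 0.4

1.7, -3, 0.9, 0.4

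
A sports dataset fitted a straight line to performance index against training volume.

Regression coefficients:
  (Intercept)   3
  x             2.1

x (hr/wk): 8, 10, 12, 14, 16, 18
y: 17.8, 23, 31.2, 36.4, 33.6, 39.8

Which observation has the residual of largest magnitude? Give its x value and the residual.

x = 14, e = 4

x=8: ŷ = 3 + 2.1·8 = 19.8; e = 17.8 − 19.8 = -2
x=10: ŷ = 3 + 2.1·10 = 24; e = 23 − 24 = -1
x=12: ŷ = 3 + 2.1·12 = 28.2; e = 31.2 − 28.2 = 3
x=14: ŷ = 3 + 2.1·14 = 32.4; e = 36.4 − 32.4 = 4
x=16: ŷ = 3 + 2.1·16 = 36.6; e = 33.6 − 36.6 = -3
x=18: ŷ = 3 + 2.1·18 = 40.8; e = 39.8 − 40.8 = -1
Largest |e| is 4 at x = 14, residual 4.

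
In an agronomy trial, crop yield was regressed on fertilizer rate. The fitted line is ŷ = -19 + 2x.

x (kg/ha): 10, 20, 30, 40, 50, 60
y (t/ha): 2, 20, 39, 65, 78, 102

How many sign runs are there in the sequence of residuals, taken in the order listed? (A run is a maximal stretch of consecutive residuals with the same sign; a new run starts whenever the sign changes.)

x=10: ŷ = -19 + 2·10 = 1; r = 2 − 1 = 1
x=20: ŷ = -19 + 2·20 = 21; r = 20 − 21 = -1
x=30: ŷ = -19 + 2·30 = 41; r = 39 − 41 = -2
x=40: ŷ = -19 + 2·40 = 61; r = 65 − 61 = 4
x=50: ŷ = -19 + 2·50 = 81; r = 78 − 81 = -3
x=60: ŷ = -19 + 2·60 = 101; r = 102 − 101 = 1
Signs: + − − + − +
Runs: +×1, −×2, +×1, −×1, +×1 → 5

5 runs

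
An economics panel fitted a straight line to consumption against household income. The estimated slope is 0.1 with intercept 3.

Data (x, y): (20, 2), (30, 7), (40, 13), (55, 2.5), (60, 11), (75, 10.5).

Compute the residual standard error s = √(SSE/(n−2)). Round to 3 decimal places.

s = 4.637

x=20: ŷ = 3 + 0.1·20 = 5; r = 2 − 5 = -3
x=30: ŷ = 3 + 0.1·30 = 6; r = 7 − 6 = 1
x=40: ŷ = 3 + 0.1·40 = 7; r = 13 − 7 = 6
x=55: ŷ = 3 + 0.1·55 = 8.5; r = 2.5 − 8.5 = -6
x=60: ŷ = 3 + 0.1·60 = 9; r = 11 − 9 = 2
x=75: ŷ = 3 + 0.1·75 = 10.5; r = 10.5 − 10.5 = 0
SSE = 9 + 1 + 36 + 36 + 4 + 0 = 86
s = √(86/4) = √21.5 ≈ 4.637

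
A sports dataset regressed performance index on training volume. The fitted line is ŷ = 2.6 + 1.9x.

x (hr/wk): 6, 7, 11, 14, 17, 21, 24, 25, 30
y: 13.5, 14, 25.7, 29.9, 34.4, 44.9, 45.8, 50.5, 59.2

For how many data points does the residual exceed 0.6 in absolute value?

5

x=6: ŷ = 2.6 + 1.9·6 = 14; r = 13.5 − 14 = -0.5
x=7: ŷ = 2.6 + 1.9·7 = 15.9; r = 14 − 15.9 = -1.9
x=11: ŷ = 2.6 + 1.9·11 = 23.5; r = 25.7 − 23.5 = 2.2
x=14: ŷ = 2.6 + 1.9·14 = 29.2; r = 29.9 − 29.2 = 0.7
x=17: ŷ = 2.6 + 1.9·17 = 34.9; r = 34.4 − 34.9 = -0.5
x=21: ŷ = 2.6 + 1.9·21 = 42.5; r = 44.9 − 42.5 = 2.4
x=24: ŷ = 2.6 + 1.9·24 = 48.2; r = 45.8 − 48.2 = -2.4
x=25: ŷ = 2.6 + 1.9·25 = 50.1; r = 50.5 − 50.1 = 0.4
x=30: ŷ = 2.6 + 1.9·30 = 59.6; r = 59.2 − 59.6 = -0.4
|r| > 0.6: x=7 (|r|=1.9), x=11 (|r|=2.2), x=14 (|r|=0.7), x=21 (|r|=2.4), x=24 (|r|=2.4) → 5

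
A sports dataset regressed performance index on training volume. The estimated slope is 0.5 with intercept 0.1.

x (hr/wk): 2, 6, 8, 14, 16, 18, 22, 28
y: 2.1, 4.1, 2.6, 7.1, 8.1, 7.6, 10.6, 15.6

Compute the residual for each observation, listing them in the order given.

x=2: ŷ = 0.1 + 0.5·2 = 1.1; e = 2.1 − 1.1 = 1
x=6: ŷ = 0.1 + 0.5·6 = 3.1; e = 4.1 − 3.1 = 1
x=8: ŷ = 0.1 + 0.5·8 = 4.1; e = 2.6 − 4.1 = -1.5
x=14: ŷ = 0.1 + 0.5·14 = 7.1; e = 7.1 − 7.1 = 0
x=16: ŷ = 0.1 + 0.5·16 = 8.1; e = 8.1 − 8.1 = 0
x=18: ŷ = 0.1 + 0.5·18 = 9.1; e = 7.6 − 9.1 = -1.5
x=22: ŷ = 0.1 + 0.5·22 = 11.1; e = 10.6 − 11.1 = -0.5
x=28: ŷ = 0.1 + 0.5·28 = 14.1; e = 15.6 − 14.1 = 1.5

1, 1, -1.5, 0, 0, -1.5, -0.5, 1.5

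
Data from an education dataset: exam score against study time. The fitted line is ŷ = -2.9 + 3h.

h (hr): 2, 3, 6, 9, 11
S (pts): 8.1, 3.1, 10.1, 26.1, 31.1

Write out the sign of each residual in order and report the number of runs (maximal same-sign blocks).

3 runs

h=2: ŷ = -2.9 + 3·2 = 3.1; e = 8.1 − 3.1 = 5
h=3: ŷ = -2.9 + 3·3 = 6.1; e = 3.1 − 6.1 = -3
h=6: ŷ = -2.9 + 3·6 = 15.1; e = 10.1 − 15.1 = -5
h=9: ŷ = -2.9 + 3·9 = 24.1; e = 26.1 − 24.1 = 2
h=11: ŷ = -2.9 + 3·11 = 30.1; e = 31.1 − 30.1 = 1
Signs: + − − + +
Runs: +×1, −×2, +×2 → 3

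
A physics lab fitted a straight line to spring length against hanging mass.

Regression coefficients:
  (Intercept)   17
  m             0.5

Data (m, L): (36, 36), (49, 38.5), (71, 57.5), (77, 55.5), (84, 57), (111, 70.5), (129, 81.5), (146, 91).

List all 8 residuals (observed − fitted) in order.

1, -3, 5, 0, -2, -2, 0, 1

m=36: ŷ = 17 + 0.5·36 = 35; r = 36 − 35 = 1
m=49: ŷ = 17 + 0.5·49 = 41.5; r = 38.5 − 41.5 = -3
m=71: ŷ = 17 + 0.5·71 = 52.5; r = 57.5 − 52.5 = 5
m=77: ŷ = 17 + 0.5·77 = 55.5; r = 55.5 − 55.5 = 0
m=84: ŷ = 17 + 0.5·84 = 59; r = 57 − 59 = -2
m=111: ŷ = 17 + 0.5·111 = 72.5; r = 70.5 − 72.5 = -2
m=129: ŷ = 17 + 0.5·129 = 81.5; r = 81.5 − 81.5 = 0
m=146: ŷ = 17 + 0.5·146 = 90; r = 91 − 90 = 1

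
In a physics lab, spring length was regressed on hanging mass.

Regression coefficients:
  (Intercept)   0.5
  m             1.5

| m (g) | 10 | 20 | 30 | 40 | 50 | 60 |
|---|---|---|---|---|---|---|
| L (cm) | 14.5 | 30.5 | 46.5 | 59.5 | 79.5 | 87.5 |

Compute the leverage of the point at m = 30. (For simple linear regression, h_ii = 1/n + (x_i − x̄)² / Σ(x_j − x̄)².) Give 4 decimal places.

h = 0.1810

m̄ = (10 + 20 + 30 + 40 + 50 + 60)/6 = 35
Σ(m − m̄)² = 625 + 225 + 25 + 25 + 225 + 625 = 1750
h = 1/6 + (-5)²/1750 = 0.166667 + 0.0142857 = 0.1810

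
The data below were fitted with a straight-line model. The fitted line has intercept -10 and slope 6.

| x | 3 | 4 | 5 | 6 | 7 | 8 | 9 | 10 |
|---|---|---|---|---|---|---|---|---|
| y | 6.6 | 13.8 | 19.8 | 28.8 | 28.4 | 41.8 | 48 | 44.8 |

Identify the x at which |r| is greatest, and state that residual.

x = 10, r = -5.2

x=3: ŷ = -10 + 6·3 = 8; r = 6.6 − 8 = -1.4
x=4: ŷ = -10 + 6·4 = 14; r = 13.8 − 14 = -0.2
x=5: ŷ = -10 + 6·5 = 20; r = 19.8 − 20 = -0.2
x=6: ŷ = -10 + 6·6 = 26; r = 28.8 − 26 = 2.8
x=7: ŷ = -10 + 6·7 = 32; r = 28.4 − 32 = -3.6
x=8: ŷ = -10 + 6·8 = 38; r = 41.8 − 38 = 3.8
x=9: ŷ = -10 + 6·9 = 44; r = 48 − 44 = 4
x=10: ŷ = -10 + 6·10 = 50; r = 44.8 − 50 = -5.2
Largest |r| is 5.2 at x = 10, residual -5.2.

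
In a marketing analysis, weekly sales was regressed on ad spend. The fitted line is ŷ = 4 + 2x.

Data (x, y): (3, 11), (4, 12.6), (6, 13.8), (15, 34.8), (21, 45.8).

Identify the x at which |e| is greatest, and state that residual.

x = 6, e = -2.2

x=3: ŷ = 4 + 2·3 = 10; e = 11 − 10 = 1
x=4: ŷ = 4 + 2·4 = 12; e = 12.6 − 12 = 0.6
x=6: ŷ = 4 + 2·6 = 16; e = 13.8 − 16 = -2.2
x=15: ŷ = 4 + 2·15 = 34; e = 34.8 − 34 = 0.8
x=21: ŷ = 4 + 2·21 = 46; e = 45.8 − 46 = -0.2
Largest |e| is 2.2 at x = 6, residual -2.2.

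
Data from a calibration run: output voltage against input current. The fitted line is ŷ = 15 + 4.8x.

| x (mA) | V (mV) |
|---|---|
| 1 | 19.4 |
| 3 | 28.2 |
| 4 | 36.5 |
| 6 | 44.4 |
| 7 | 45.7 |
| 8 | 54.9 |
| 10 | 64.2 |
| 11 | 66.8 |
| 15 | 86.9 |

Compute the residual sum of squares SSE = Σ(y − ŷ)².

x=1: ŷ = 15 + 4.8·1 = 19.8; r = 19.4 − 19.8 = -0.4
x=3: ŷ = 15 + 4.8·3 = 29.4; r = 28.2 − 29.4 = -1.2
x=4: ŷ = 15 + 4.8·4 = 34.2; r = 36.5 − 34.2 = 2.3
x=6: ŷ = 15 + 4.8·6 = 43.8; r = 44.4 − 43.8 = 0.6
x=7: ŷ = 15 + 4.8·7 = 48.6; r = 45.7 − 48.6 = -2.9
x=8: ŷ = 15 + 4.8·8 = 53.4; r = 54.9 − 53.4 = 1.5
x=10: ŷ = 15 + 4.8·10 = 63; r = 64.2 − 63 = 1.2
x=11: ŷ = 15 + 4.8·11 = 67.8; r = 66.8 − 67.8 = -1
x=15: ŷ = 15 + 4.8·15 = 87; r = 86.9 − 87 = -0.1
SSE = 0.16 + 1.44 + 5.29 + 0.36 + 8.41 + 2.25 + 1.44 + 1 + 0.01 = 20.36

SSE = 20.36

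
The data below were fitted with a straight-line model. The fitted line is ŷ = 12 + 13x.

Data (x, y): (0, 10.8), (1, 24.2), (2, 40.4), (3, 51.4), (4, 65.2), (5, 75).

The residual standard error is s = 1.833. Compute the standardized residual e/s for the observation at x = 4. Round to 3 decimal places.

0.655

ŷ = 12 + 13·4 = 64
e = 65.2 − 64 = 1.2
e/s = 1.2 / 1.833 = 0.655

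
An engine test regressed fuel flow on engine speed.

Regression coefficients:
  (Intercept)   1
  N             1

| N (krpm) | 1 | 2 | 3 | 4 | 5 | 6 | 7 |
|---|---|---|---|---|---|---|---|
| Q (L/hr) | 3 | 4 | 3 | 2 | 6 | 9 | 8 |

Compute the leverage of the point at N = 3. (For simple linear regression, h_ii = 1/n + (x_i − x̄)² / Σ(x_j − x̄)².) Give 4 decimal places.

h = 0.1786

N̄ = (1 + 2 + 3 + 4 + 5 + 6 + 7)/7 = 4
Σ(N − N̄)² = 9 + 4 + 1 + 0 + 1 + 4 + 9 = 28
h = 1/7 + (-1)²/28 = 0.142857 + 0.0357143 = 0.1786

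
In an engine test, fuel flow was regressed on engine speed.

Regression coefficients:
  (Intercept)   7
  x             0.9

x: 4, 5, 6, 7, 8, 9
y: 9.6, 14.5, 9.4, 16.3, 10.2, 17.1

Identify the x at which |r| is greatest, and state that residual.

x = 8, r = -4

x=4: ŷ = 7 + 0.9·4 = 10.6; r = 9.6 − 10.6 = -1
x=5: ŷ = 7 + 0.9·5 = 11.5; r = 14.5 − 11.5 = 3
x=6: ŷ = 7 + 0.9·6 = 12.4; r = 9.4 − 12.4 = -3
x=7: ŷ = 7 + 0.9·7 = 13.3; r = 16.3 − 13.3 = 3
x=8: ŷ = 7 + 0.9·8 = 14.2; r = 10.2 − 14.2 = -4
x=9: ŷ = 7 + 0.9·9 = 15.1; r = 17.1 − 15.1 = 2
Largest |r| is 4 at x = 8, residual -4.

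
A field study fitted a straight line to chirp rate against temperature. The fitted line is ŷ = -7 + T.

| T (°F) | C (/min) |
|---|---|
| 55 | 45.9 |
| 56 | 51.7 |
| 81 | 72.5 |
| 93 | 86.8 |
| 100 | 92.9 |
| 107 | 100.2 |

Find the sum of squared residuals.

SSE = 14.64

T=55: ŷ = -7 + 55 = 48; e = 45.9 − 48 = -2.1
T=56: ŷ = -7 + 56 = 49; e = 51.7 − 49 = 2.7
T=81: ŷ = -7 + 81 = 74; e = 72.5 − 74 = -1.5
T=93: ŷ = -7 + 93 = 86; e = 86.8 − 86 = 0.8
T=100: ŷ = -7 + 100 = 93; e = 92.9 − 93 = -0.1
T=107: ŷ = -7 + 107 = 100; e = 100.2 − 100 = 0.2
SSE = 4.41 + 7.29 + 2.25 + 0.64 + 0.01 + 0.04 = 14.64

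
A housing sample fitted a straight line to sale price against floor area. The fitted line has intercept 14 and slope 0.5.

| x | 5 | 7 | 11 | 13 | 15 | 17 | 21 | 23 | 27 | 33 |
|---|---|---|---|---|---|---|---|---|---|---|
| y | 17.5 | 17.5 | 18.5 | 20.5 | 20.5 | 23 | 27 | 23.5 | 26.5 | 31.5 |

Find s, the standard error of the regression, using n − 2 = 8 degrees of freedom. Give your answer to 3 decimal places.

x=5: ŷ = 14 + 0.5·5 = 16.5; r = 17.5 − 16.5 = 1
x=7: ŷ = 14 + 0.5·7 = 17.5; r = 17.5 − 17.5 = 0
x=11: ŷ = 14 + 0.5·11 = 19.5; r = 18.5 − 19.5 = -1
x=13: ŷ = 14 + 0.5·13 = 20.5; r = 20.5 − 20.5 = 0
x=15: ŷ = 14 + 0.5·15 = 21.5; r = 20.5 − 21.5 = -1
x=17: ŷ = 14 + 0.5·17 = 22.5; r = 23 − 22.5 = 0.5
x=21: ŷ = 14 + 0.5·21 = 24.5; r = 27 − 24.5 = 2.5
x=23: ŷ = 14 + 0.5·23 = 25.5; r = 23.5 − 25.5 = -2
x=27: ŷ = 14 + 0.5·27 = 27.5; r = 26.5 − 27.5 = -1
x=33: ŷ = 14 + 0.5·33 = 30.5; r = 31.5 − 30.5 = 1
SSE = 1 + 0 + 1 + 0 + 1 + 0.25 + 6.25 + 4 + 1 + 1 = 15.5
s = √(15.5/8) = √1.9375 ≈ 1.392

s = 1.392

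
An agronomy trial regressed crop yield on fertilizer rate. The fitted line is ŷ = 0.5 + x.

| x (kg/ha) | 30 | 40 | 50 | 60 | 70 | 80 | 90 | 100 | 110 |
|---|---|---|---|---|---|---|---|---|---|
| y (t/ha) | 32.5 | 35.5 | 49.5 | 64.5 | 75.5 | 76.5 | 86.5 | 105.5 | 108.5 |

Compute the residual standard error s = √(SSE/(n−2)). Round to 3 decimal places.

x=30: ŷ = 0.5 + 30 = 30.5; e = 32.5 − 30.5 = 2
x=40: ŷ = 0.5 + 40 = 40.5; e = 35.5 − 40.5 = -5
x=50: ŷ = 0.5 + 50 = 50.5; e = 49.5 − 50.5 = -1
x=60: ŷ = 0.5 + 60 = 60.5; e = 64.5 − 60.5 = 4
x=70: ŷ = 0.5 + 70 = 70.5; e = 75.5 − 70.5 = 5
x=80: ŷ = 0.5 + 80 = 80.5; e = 76.5 − 80.5 = -4
x=90: ŷ = 0.5 + 90 = 90.5; e = 86.5 − 90.5 = -4
x=100: ŷ = 0.5 + 100 = 100.5; e = 105.5 − 100.5 = 5
x=110: ŷ = 0.5 + 110 = 110.5; e = 108.5 − 110.5 = -2
SSE = 4 + 25 + 1 + 16 + 25 + 16 + 16 + 25 + 4 = 132
s = √(132/7) = √18.8571 ≈ 4.342

s = 4.342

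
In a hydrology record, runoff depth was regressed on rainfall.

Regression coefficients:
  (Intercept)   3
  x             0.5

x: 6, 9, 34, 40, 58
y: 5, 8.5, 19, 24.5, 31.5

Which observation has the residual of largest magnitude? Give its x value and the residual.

x=6: ŷ = 3 + 0.5·6 = 6; e = 5 − 6 = -1
x=9: ŷ = 3 + 0.5·9 = 7.5; e = 8.5 − 7.5 = 1
x=34: ŷ = 3 + 0.5·34 = 20; e = 19 − 20 = -1
x=40: ŷ = 3 + 0.5·40 = 23; e = 24.5 − 23 = 1.5
x=58: ŷ = 3 + 0.5·58 = 32; e = 31.5 − 32 = -0.5
Largest |e| is 1.5 at x = 40, residual 1.5.

x = 40, e = 1.5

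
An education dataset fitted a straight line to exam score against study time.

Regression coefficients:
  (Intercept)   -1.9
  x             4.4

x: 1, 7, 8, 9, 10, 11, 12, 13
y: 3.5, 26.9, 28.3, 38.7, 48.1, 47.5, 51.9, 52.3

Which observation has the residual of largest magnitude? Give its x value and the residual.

x = 10, r = 6

x=1: ŷ = -1.9 + 4.4·1 = 2.5; r = 3.5 − 2.5 = 1
x=7: ŷ = -1.9 + 4.4·7 = 28.9; r = 26.9 − 28.9 = -2
x=8: ŷ = -1.9 + 4.4·8 = 33.3; r = 28.3 − 33.3 = -5
x=9: ŷ = -1.9 + 4.4·9 = 37.7; r = 38.7 − 37.7 = 1
x=10: ŷ = -1.9 + 4.4·10 = 42.1; r = 48.1 − 42.1 = 6
x=11: ŷ = -1.9 + 4.4·11 = 46.5; r = 47.5 − 46.5 = 1
x=12: ŷ = -1.9 + 4.4·12 = 50.9; r = 51.9 − 50.9 = 1
x=13: ŷ = -1.9 + 4.4·13 = 55.3; r = 52.3 − 55.3 = -3
Largest |r| is 6 at x = 10, residual 6.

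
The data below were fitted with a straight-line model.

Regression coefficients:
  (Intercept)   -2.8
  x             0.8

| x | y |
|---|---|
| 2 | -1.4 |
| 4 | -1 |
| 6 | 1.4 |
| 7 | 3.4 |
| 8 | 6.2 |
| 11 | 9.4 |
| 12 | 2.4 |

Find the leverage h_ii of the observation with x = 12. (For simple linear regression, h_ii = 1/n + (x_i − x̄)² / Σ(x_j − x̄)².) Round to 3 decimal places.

x̄ = (2 + 4 + 6 + 7 + 8 + 11 + 12)/7 = 7.14286
Σ(x − x̄)² = 26.449 + 9.87755 + 1.30612 + 0.0204082 + 0.734694 + 14.8776 + 23.5918 = 76.8571
h = 1/7 + (4.85714)²/76.8571 = 0.142857 + 0.306957 = 0.450

h = 0.450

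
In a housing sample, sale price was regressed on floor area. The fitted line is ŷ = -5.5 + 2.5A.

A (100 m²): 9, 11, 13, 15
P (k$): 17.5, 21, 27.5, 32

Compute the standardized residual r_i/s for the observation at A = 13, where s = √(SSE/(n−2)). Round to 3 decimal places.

0.577

A=9: ŷ = -5.5 + 2.5·9 = 17; r = 17.5 − 17 = 0.5
A=11: ŷ = -5.5 + 2.5·11 = 22; r = 21 − 22 = -1
A=13: ŷ = -5.5 + 2.5·13 = 27; r = 27.5 − 27 = 0.5
A=15: ŷ = -5.5 + 2.5·15 = 32; r = 32 − 32 = 0
SSE = 0.25 + 1 + 0.25 + 0 = 1.5
s = √(1.5/2) = 0.866025
r/s = 0.5 / 0.866025 = 0.577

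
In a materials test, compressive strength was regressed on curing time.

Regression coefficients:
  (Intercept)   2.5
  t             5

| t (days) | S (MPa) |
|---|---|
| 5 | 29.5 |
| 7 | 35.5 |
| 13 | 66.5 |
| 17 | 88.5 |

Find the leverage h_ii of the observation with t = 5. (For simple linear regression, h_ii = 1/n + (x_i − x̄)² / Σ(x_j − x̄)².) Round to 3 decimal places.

t̄ = (5 + 7 + 13 + 17)/4 = 10.5
Σ(t − t̄)² = 30.25 + 12.25 + 6.25 + 42.25 = 91
h = 1/4 + (-5.5)²/91 = 0.25 + 0.332418 = 0.582

h = 0.582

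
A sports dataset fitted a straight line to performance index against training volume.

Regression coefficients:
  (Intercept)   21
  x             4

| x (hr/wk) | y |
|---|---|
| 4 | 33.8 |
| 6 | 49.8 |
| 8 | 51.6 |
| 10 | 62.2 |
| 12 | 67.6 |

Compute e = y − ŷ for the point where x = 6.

e = 4.8

ŷ = 21 + 4·6 = 45
e = 49.8 − 45 = 4.8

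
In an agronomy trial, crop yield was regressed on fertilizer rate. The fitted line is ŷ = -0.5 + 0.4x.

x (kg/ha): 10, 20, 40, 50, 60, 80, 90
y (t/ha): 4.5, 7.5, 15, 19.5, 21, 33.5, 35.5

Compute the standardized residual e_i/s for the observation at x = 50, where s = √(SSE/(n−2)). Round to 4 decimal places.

0.0000

x=10: ŷ = -0.5 + 0.4·10 = 3.5; e = 4.5 − 3.5 = 1
x=20: ŷ = -0.5 + 0.4·20 = 7.5; e = 7.5 − 7.5 = 0
x=40: ŷ = -0.5 + 0.4·40 = 15.5; e = 15 − 15.5 = -0.5
x=50: ŷ = -0.5 + 0.4·50 = 19.5; e = 19.5 − 19.5 = 0
x=60: ŷ = -0.5 + 0.4·60 = 23.5; e = 21 − 23.5 = -2.5
x=80: ŷ = -0.5 + 0.4·80 = 31.5; e = 33.5 − 31.5 = 2
x=90: ŷ = -0.5 + 0.4·90 = 35.5; e = 35.5 − 35.5 = 0
SSE = 1 + 0 + 0.25 + 0 + 6.25 + 4 + 0 = 11.5
s = √(11.5/5) = 1.51658
e/s = 0 / 1.51658 = 0.0000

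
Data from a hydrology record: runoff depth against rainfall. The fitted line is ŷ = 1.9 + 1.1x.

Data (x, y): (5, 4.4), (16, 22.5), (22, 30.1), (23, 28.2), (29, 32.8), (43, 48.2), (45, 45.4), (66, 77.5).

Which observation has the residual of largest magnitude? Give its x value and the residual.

x=5: ŷ = 1.9 + 1.1·5 = 7.4; r = 4.4 − 7.4 = -3
x=16: ŷ = 1.9 + 1.1·16 = 19.5; r = 22.5 − 19.5 = 3
x=22: ŷ = 1.9 + 1.1·22 = 26.1; r = 30.1 − 26.1 = 4
x=23: ŷ = 1.9 + 1.1·23 = 27.2; r = 28.2 − 27.2 = 1
x=29: ŷ = 1.9 + 1.1·29 = 33.8; r = 32.8 − 33.8 = -1
x=43: ŷ = 1.9 + 1.1·43 = 49.2; r = 48.2 − 49.2 = -1
x=45: ŷ = 1.9 + 1.1·45 = 51.4; r = 45.4 − 51.4 = -6
x=66: ŷ = 1.9 + 1.1·66 = 74.5; r = 77.5 − 74.5 = 3
Largest |r| is 6 at x = 45, residual -6.

x = 45, r = -6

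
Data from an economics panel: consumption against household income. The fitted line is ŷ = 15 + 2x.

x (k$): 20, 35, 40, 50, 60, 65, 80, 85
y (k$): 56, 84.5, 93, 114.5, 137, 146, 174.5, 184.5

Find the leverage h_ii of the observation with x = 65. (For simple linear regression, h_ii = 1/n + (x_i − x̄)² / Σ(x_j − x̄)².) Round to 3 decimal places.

h = 0.157

x̄ = (20 + 35 + 40 + 50 + 60 + 65 + 80 + 85)/8 = 54.375
Σ(x − x̄)² = 1181.64 + 375.391 + 206.641 + 19.1406 + 31.6406 + 112.891 + 656.641 + 937.891 = 3521.88
h = 1/8 + (10.625)²/3521.88 = 0.125 + 0.0320541 = 0.157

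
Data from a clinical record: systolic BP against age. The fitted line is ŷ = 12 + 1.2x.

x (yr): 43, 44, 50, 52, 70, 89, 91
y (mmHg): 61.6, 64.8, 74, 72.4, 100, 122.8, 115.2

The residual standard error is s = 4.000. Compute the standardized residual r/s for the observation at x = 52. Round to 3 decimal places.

ŷ = 12 + 1.2·52 = 74.4
r = 72.4 − 74.4 = -2
r/s = -2 / 4.000 = -0.500

-0.500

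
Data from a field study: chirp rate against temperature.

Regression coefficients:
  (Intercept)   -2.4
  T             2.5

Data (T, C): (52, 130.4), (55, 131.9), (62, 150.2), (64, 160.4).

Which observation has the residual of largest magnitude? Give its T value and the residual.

T=52: ŷ = -2.4 + 2.5·52 = 127.6; e = 130.4 − 127.6 = 2.8
T=55: ŷ = -2.4 + 2.5·55 = 135.1; e = 131.9 − 135.1 = -3.2
T=62: ŷ = -2.4 + 2.5·62 = 152.6; e = 150.2 − 152.6 = -2.4
T=64: ŷ = -2.4 + 2.5·64 = 157.6; e = 160.4 − 157.6 = 2.8
Largest |e| is 3.2 at T = 55, residual -3.2.

T = 55, e = -3.2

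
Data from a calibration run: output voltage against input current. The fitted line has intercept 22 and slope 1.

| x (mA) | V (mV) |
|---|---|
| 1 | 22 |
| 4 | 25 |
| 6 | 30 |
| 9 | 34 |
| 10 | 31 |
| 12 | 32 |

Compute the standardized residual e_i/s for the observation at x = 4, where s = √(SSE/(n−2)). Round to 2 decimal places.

-0.45

x=1: V̂ = 22 + 1 = 23; e = 22 − 23 = -1
x=4: V̂ = 22 + 4 = 26; e = 25 − 26 = -1
x=6: V̂ = 22 + 6 = 28; e = 30 − 28 = 2
x=9: V̂ = 22 + 9 = 31; e = 34 − 31 = 3
x=10: V̂ = 22 + 10 = 32; e = 31 − 32 = -1
x=12: V̂ = 22 + 12 = 34; e = 32 − 34 = -2
SSE = 1 + 1 + 4 + 9 + 1 + 4 = 20
s = √(20/4) = 2.23607
e/s = -1 / 2.23607 = -0.45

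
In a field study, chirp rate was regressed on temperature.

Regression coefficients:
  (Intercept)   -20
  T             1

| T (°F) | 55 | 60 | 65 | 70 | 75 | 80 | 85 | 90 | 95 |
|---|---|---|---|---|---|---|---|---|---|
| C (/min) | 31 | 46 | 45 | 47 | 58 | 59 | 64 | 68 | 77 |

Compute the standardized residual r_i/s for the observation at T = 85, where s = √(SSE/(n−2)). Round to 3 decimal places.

T=55: ŷ = -20 + 55 = 35; r = 31 − 35 = -4
T=60: ŷ = -20 + 60 = 40; r = 46 − 40 = 6
T=65: ŷ = -20 + 65 = 45; r = 45 − 45 = 0
T=70: ŷ = -20 + 70 = 50; r = 47 − 50 = -3
T=75: ŷ = -20 + 75 = 55; r = 58 − 55 = 3
T=80: ŷ = -20 + 80 = 60; r = 59 − 60 = -1
T=85: ŷ = -20 + 85 = 65; r = 64 − 65 = -1
T=90: ŷ = -20 + 90 = 70; r = 68 − 70 = -2
T=95: ŷ = -20 + 95 = 75; r = 77 − 75 = 2
SSE = 16 + 36 + 0 + 9 + 9 + 1 + 1 + 4 + 4 = 80
s = √(80/7) = 3.38062
r/s = -1 / 3.38062 = -0.296

-0.296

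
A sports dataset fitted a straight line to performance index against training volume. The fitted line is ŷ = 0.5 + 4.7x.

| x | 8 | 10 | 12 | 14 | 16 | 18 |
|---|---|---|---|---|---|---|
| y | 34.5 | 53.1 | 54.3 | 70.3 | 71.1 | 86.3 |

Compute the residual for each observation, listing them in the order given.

x=8: ŷ = 0.5 + 4.7·8 = 38.1; r = 34.5 − 38.1 = -3.6
x=10: ŷ = 0.5 + 4.7·10 = 47.5; r = 53.1 − 47.5 = 5.6
x=12: ŷ = 0.5 + 4.7·12 = 56.9; r = 54.3 − 56.9 = -2.6
x=14: ŷ = 0.5 + 4.7·14 = 66.3; r = 70.3 − 66.3 = 4
x=16: ŷ = 0.5 + 4.7·16 = 75.7; r = 71.1 − 75.7 = -4.6
x=18: ŷ = 0.5 + 4.7·18 = 85.1; r = 86.3 − 85.1 = 1.2

-3.6, 5.6, -2.6, 4, -4.6, 1.2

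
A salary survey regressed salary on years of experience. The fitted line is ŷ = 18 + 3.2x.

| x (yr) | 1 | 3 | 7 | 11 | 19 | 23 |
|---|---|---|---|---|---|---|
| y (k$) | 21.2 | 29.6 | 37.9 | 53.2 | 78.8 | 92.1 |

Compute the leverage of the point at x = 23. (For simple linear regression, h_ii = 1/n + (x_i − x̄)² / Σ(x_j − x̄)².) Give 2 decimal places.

h = 0.56

x̄ = (1 + 3 + 7 + 11 + 19 + 23)/6 = 10.6667
Σ(x − x̄)² = 93.4444 + 58.7778 + 13.4444 + 0.111111 + 69.4444 + 152.111 = 387.333
h = 1/6 + (12.3333)²/387.333 = 0.166667 + 0.392714 = 0.56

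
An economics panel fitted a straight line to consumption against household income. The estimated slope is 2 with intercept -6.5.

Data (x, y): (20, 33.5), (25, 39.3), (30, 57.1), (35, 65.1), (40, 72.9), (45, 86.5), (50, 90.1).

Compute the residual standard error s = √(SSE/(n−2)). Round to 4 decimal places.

x=20: ŷ = -6.5 + 2·20 = 33.5; r = 33.5 − 33.5 = 0
x=25: ŷ = -6.5 + 2·25 = 43.5; r = 39.3 − 43.5 = -4.2
x=30: ŷ = -6.5 + 2·30 = 53.5; r = 57.1 − 53.5 = 3.6
x=35: ŷ = -6.5 + 2·35 = 63.5; r = 65.1 − 63.5 = 1.6
x=40: ŷ = -6.5 + 2·40 = 73.5; r = 72.9 − 73.5 = -0.6
x=45: ŷ = -6.5 + 2·45 = 83.5; r = 86.5 − 83.5 = 3
x=50: ŷ = -6.5 + 2·50 = 93.5; r = 90.1 − 93.5 = -3.4
SSE = 0 + 17.64 + 12.96 + 2.56 + 0.36 + 9 + 11.56 = 54.08
s = √(54.08/5) = √10.816 ≈ 3.2888

s = 3.2888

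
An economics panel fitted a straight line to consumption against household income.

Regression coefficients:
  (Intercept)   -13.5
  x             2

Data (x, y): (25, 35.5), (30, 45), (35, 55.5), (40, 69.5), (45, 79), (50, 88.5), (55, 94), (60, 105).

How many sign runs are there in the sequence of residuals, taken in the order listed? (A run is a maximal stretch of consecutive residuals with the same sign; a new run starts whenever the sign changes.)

3 runs

x=25: ŷ = -13.5 + 2·25 = 36.5; e = 35.5 − 36.5 = -1
x=30: ŷ = -13.5 + 2·30 = 46.5; e = 45 − 46.5 = -1.5
x=35: ŷ = -13.5 + 2·35 = 56.5; e = 55.5 − 56.5 = -1
x=40: ŷ = -13.5 + 2·40 = 66.5; e = 69.5 − 66.5 = 3
x=45: ŷ = -13.5 + 2·45 = 76.5; e = 79 − 76.5 = 2.5
x=50: ŷ = -13.5 + 2·50 = 86.5; e = 88.5 − 86.5 = 2
x=55: ŷ = -13.5 + 2·55 = 96.5; e = 94 − 96.5 = -2.5
x=60: ŷ = -13.5 + 2·60 = 106.5; e = 105 − 106.5 = -1.5
Signs: − − − + + + − −
Runs: −×3, +×3, −×2 → 3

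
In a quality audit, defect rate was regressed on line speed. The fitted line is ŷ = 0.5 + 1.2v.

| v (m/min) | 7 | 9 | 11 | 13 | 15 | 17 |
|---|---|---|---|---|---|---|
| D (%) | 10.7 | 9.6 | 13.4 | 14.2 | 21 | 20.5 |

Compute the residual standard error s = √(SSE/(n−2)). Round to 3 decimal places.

s = 2.015

v=7: ŷ = 0.5 + 1.2·7 = 8.9; e = 10.7 − 8.9 = 1.8
v=9: ŷ = 0.5 + 1.2·9 = 11.3; e = 9.6 − 11.3 = -1.7
v=11: ŷ = 0.5 + 1.2·11 = 13.7; e = 13.4 − 13.7 = -0.3
v=13: ŷ = 0.5 + 1.2·13 = 16.1; e = 14.2 − 16.1 = -1.9
v=15: ŷ = 0.5 + 1.2·15 = 18.5; e = 21 − 18.5 = 2.5
v=17: ŷ = 0.5 + 1.2·17 = 20.9; e = 20.5 − 20.9 = -0.4
SSE = 3.24 + 2.89 + 0.09 + 3.61 + 6.25 + 0.16 = 16.24
s = √(16.24/4) = √4.06 ≈ 2.015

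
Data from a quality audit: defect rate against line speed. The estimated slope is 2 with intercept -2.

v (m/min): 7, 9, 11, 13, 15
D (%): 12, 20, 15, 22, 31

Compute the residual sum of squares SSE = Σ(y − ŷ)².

v=7: ŷ = -2 + 2·7 = 12; e = 12 − 12 = 0
v=9: ŷ = -2 + 2·9 = 16; e = 20 − 16 = 4
v=11: ŷ = -2 + 2·11 = 20; e = 15 − 20 = -5
v=13: ŷ = -2 + 2·13 = 24; e = 22 − 24 = -2
v=15: ŷ = -2 + 2·15 = 28; e = 31 − 28 = 3
SSE = 0 + 16 + 25 + 4 + 9 = 54

SSE = 54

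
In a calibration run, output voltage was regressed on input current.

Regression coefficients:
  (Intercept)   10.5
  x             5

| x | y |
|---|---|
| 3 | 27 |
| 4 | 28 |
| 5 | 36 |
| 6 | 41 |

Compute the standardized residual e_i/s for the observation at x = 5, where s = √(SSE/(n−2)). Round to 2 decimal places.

0.24

x=3: ŷ = 10.5 + 5·3 = 25.5; e = 27 − 25.5 = 1.5
x=4: ŷ = 10.5 + 5·4 = 30.5; e = 28 − 30.5 = -2.5
x=5: ŷ = 10.5 + 5·5 = 35.5; e = 36 − 35.5 = 0.5
x=6: ŷ = 10.5 + 5·6 = 40.5; e = 41 − 40.5 = 0.5
SSE = 2.25 + 6.25 + 0.25 + 0.25 = 9
s = √(9/2) = 2.12132
e/s = 0.5 / 2.12132 = 0.24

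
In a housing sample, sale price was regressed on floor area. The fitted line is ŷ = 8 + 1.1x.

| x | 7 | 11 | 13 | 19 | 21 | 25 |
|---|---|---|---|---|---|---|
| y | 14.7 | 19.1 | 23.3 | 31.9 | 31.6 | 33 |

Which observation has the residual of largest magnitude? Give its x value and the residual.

x = 19, e = 3

x=7: ŷ = 8 + 1.1·7 = 15.7; e = 14.7 − 15.7 = -1
x=11: ŷ = 8 + 1.1·11 = 20.1; e = 19.1 − 20.1 = -1
x=13: ŷ = 8 + 1.1·13 = 22.3; e = 23.3 − 22.3 = 1
x=19: ŷ = 8 + 1.1·19 = 28.9; e = 31.9 − 28.9 = 3
x=21: ŷ = 8 + 1.1·21 = 31.1; e = 31.6 − 31.1 = 0.5
x=25: ŷ = 8 + 1.1·25 = 35.5; e = 33 − 35.5 = -2.5
Largest |e| is 3 at x = 19, residual 3.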